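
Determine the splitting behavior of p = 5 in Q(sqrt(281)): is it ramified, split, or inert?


K = Q(sqrt(281)). Since d mod 4 = 1, disc(K) = 281.
Check p | disc: 281 mod 5 = 1.
p does not divide disc. Compute Legendre symbol (d/p):
1^((5-1)/2) mod 5 = 1
(d/p) = 1, so p splits: (p) = P*P' with e=1, f=1, g=2.
Therefore p is split.

split


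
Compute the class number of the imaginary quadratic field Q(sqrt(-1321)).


K = Q(sqrt(-1321)). d mod 4 = 3, so D = disc(K) = 4d = -5284
h(K) equals the number of primitive reduced positive-definite forms (a, b, c) = a*x^2 + b*x*y + c*y^2 with b^2 - 4ac = D,
where reduced means |b| <= a <= c, with b >= 0 whenever |b| = a or a = c, and primitive means gcd(a, b, c) = 1.
Reduced forces 3a^2 <= |D| = 5284, so 1 <= a <= 41; b must have the parity of D, and c = (b^2 - D)/(4a) must be an integer >= a.
Enumerate a = 1..41, b in [-a, a]:
  a=1: (1, 0, 1321)  [1]
  a=2: (2, 2, 661)  [1]
  a=3..4: none
  a=5: (5, -4, 265), (5, 4, 265)  [2]
  a=6: none
  a=7: (7, -6, 190), (7, 6, 190)  [2]
  a=8..9: none
  a=10: (10, -6, 133), (10, 6, 133)  [2]
  a=11..13: none
  a=14: (14, -6, 95), (14, 6, 95)  [2]
  a=15..18: none
  a=19: (19, -6, 70), (19, 6, 70)  [2]
  a=20..22: none
  a=23: (23, -12, 59), (23, 12, 59)  [2]
  a=24: none
  a=25: (25, -4, 53), (25, 4, 53)  [2]
  a=26..28: none
  a=29: (29, -20, 49), (29, 20, 49)  [2]
  a=30..34: none
  a=35: (35, -34, 46), (35, -6, 38), (35, 6, 38), (35, 34, 46)  [4]
  a=36: none
  a=37: (37, -28, 41), (37, 28, 41)  [2]
  a=38..41: none
Total reduced forms: 1 + 1 + 2 + 2 + 2 + 2 + 2 + 2 + 2 + 2 + 4 + 2 = 24
h = 24

24


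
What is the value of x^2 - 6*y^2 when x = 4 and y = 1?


x^2 - d*y^2
= 4^2 - 6*1^2
= 16 - 6
= 10

10


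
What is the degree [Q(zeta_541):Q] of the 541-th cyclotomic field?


The degree equals Euler's totient phi(541).
541 = 541
phi(541) = 540

540


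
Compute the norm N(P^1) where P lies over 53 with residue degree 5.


N(P^a) = p^(a*f)
= 53^(1*5)
= 53^5
= 418195493

418195493


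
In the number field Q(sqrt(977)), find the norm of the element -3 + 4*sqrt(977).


N(a + b*sqrt(d)) = a^2 - d*b^2
= (-3)^2 - (977)*(4)^2
= 9 - 15632
= -15623

-15623


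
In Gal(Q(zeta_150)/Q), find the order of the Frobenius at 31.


The Frobenius at p in Gal(Q(zeta_n)/Q) = (Z/nZ)* is the class of p, so its order is ord_150(31), the smallest k >= 1 with 31^k = 1 mod 150.
n = 150 = 2 * 3 * 5^2, phi(150) = 40; the order divides phi(n).
Divisors of 40: 1, 2, 4, 5, 8, 10, 20, 40
Repeated squaring mod 150: 31^1 = 31, 31^2 = 61, 31^4 = 121, 31^8 = 91, 31^16 = 31, 31^32 = 61
Test divisors in increasing order:
  k=1: 31^1 = 31 mod 150
  k=2: 31^2 = 61 mod 150
  k=4: 31^4 = 121 mod 150
  k=5: 31^5 = 121 * 31 = 1 mod 150  <- first divisor giving 1
Order = 5

5


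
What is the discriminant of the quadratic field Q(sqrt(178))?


For K = Q(sqrt(d)) with d squarefree: disc(K) = d if d = 1 mod 4, and disc(K) = 4d if d = 2 or 3 mod 4.
Here d = 178, and d mod 4 = 2.
d = 2 mod 4, not 1 (O_K = Z[sqrt(d)]), so disc(K) = 4d = 4 * (178) = 712

712


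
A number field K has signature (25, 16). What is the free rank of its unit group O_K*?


By Dirichlet's unit theorem:
rank = r1 + r2 - 1
= 25 + 16 - 1
= 40

40


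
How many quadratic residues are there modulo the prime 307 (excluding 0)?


For prime p, the number of non-zero quadratic residues is (p-1)/2.
= (307-1)/2
= 153

153


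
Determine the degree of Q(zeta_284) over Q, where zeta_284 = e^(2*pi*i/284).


The degree equals Euler's totient phi(284).
284 = 2^2 * 71
phi(284) = 140

140


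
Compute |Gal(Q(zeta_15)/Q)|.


|Gal(Q(zeta_15)/Q)| = phi(15)
= 8

8


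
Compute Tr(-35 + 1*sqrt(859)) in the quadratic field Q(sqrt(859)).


Tr(a + b*sqrt(d)) = (a + b*sqrt(d)) + (a - b*sqrt(d)) = 2a
= 2 * (-35)
= -70

-70


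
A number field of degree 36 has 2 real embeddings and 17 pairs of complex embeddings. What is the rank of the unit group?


By Dirichlet's unit theorem:
rank = r1 + r2 - 1
= 2 + 17 - 1
= 18

18


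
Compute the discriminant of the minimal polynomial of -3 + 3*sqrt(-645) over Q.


The element -3 + 3*sqrt(-645) has minimal polynomial:
x^2 + 6*x + 5814
Discriminant = (6)^2 - 4*(5814)
= 36 - 23256
= -23220

-23220


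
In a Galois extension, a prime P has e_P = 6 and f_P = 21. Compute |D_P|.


|D_P| = e * f
= 6 * 21
= 126

126


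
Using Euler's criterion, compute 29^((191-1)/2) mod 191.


p = 191 is prime and the exponent is (p-1)/2 = 95, so by Euler's criterion 29^95 = (29/191) = +1 or -1 mod 191.
Compute by square-and-multiply:
  95 = 64 + 16 + 8 + 4 + 2 + 1 (binary 1011111)
  Repeated squaring mod 191: 29^1 = 29, 29^2 = 77, 29^4 = 8, 29^8 = 64, 29^16 = 85, 29^32 = 158, 29^64 = 134
  29^95 = 29^64 * 29^16 * 29^8 * 29^4 * 29^2 * 29^1 = 134 * 85 * 64 * 8 * 77 * 29 mod 191
    134 * 85 = 11390 = 121 mod 191
    121 * 64 = 7744 = 104 mod 191
    104 * 8 = 832 = 68 mod 191
    68 * 77 = 5236 = 79 mod 191
    79 * 29 = 2291 = 190 mod 191
  29^95 = 190 mod 191
Result 190 = p - 1 = -1 mod 191: 29 is a quadratic non-residue mod 191. As a residue in [0, p-1] the value is 190.
29^95 mod 191 = 190

190


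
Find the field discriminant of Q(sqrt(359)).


For K = Q(sqrt(d)) with d squarefree: disc(K) = d if d = 1 mod 4, and disc(K) = 4d if d = 2 or 3 mod 4.
Here d = 359, and d mod 4 = 3.
d = 3 mod 4, not 1 (O_K = Z[sqrt(d)]), so disc(K) = 4d = 4 * (359) = 1436

1436


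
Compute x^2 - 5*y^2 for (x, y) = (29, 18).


x^2 - d*y^2
= 29^2 - 5*18^2
= 841 - 1620
= -779

-779


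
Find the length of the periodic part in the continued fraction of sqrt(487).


Run the CF algorithm for sqrt(487).
a_0 = floor(sqrt(487)) = 22; set m_0=0, q_0=1.
Recurrence: m' = q*a - m,  q' = (d - m'^2)/q,  a' = floor((a_0 + m')/q').
  step 1: m=22, q=3, a=14
  step 2: m=20, q=29, a=1
  step 3: m=9, q=14, a=2
  step 4: m=19, q=9, a=4
  step 5: m=17, q=22, a=1
  step 6: m=5, q=21, a=1
  step 7: m=16, q=11, a=3
  step 8: m=17, q=18, a=2
  step 9: m=19, q=7, a=5
  step 10: m=16, q=33, a=1
  step 11: m=17, q=6, a=6
  step 12: m=19, q=21, a=1
  step 13: m=2, q=23, a=1
  step 14: m=21, q=2, a=21
  step 15: m=21, q=23, a=1
  step 16: m=2, q=21, a=1
  step 17: m=19, q=6, a=6
  step 18: m=17, q=33, a=1
  step 19: m=16, q=7, a=5
  step 20: m=19, q=18, a=2
  step 21: m=17, q=11, a=3
  step 22: m=16, q=21, a=1
  step 23: m=5, q=22, a=1
  step 24: m=17, q=9, a=4
  step 25: m=19, q=14, a=2
  step 26: m=9, q=29, a=1
  step 27: m=20, q=3, a=14
  step 28: m=22, q=1, a=44
a_28 = 2*a_0 = 44, so the period closes here.
sqrt(487) = [22; 14, 1, 2, 4, 1, 1, 3, 2, 5, 1, 6, 1, 1, 21, 1, 1, 6, 1, 5, 2, 3, 1, 1, 4, 2, 1, 14, 44]
Period length = 28

28


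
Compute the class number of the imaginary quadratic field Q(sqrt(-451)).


K = Q(sqrt(-451)). d mod 4 = 1, so D = disc(K) = d = -451
h(K) equals the number of primitive reduced positive-definite forms (a, b, c) = a*x^2 + b*x*y + c*y^2 with b^2 - 4ac = D,
where reduced means |b| <= a <= c, with b >= 0 whenever |b| = a or a = c, and primitive means gcd(a, b, c) = 1.
Reduced forces 3a^2 <= |D| = 451, so 1 <= a <= 12; b must have the parity of D, and c = (b^2 - D)/(4a) must be an integer >= a.
Enumerate a = 1..12, b in [-a, a]:
  a=1: (1, 1, 113)  [1]
  a=2..4: none
  a=5: (5, -3, 23), (5, 3, 23)  [2]
  a=6: none
  a=7: (7, -5, 17), (7, 5, 17)  [2]
  a=8..10: none
  a=11: (11, 11, 13)  [1]
  a=12: none
Total reduced forms: 1 + 2 + 2 + 1 = 6
h = 6

6


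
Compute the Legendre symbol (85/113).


p = 113 is prime, so compute (85/113) with the reciprocity algorithm (Jacobi-symbol steps: pull out 2s via (2/n), flip via reciprocity, reduce):
  reciprocity: (85/113) -> +(113/85)
  reduce: (28/85)
  pull out 2: (2/85) = -1  (since 85 mod 8 = 5)
  pull out 2: (2/85) = -1  (since 85 mod 8 = 5)
  reciprocity: (7/85) -> +(85/7)
  reduce: (1/7)
  (1/7) = 1
Product of signs = 1
(85/113) = 1

1


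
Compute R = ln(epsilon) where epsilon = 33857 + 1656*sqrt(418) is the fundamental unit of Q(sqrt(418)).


epsilon = 33857 + 1656*sqrt(418)
= 67714.0000
R = ln(67714.0000)
= 11.1230

11.1230


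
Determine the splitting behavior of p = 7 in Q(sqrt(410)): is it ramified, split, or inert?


K = Q(sqrt(410)). Since d mod 4 = 2, disc(K) = 1640.
Check p | disc: 1640 mod 7 = 2.
p does not divide disc. Compute Legendre symbol (d/p):
4^((7-1)/2) mod 7 = 1
(d/p) = 1, so p splits: (p) = P*P' with e=1, f=1, g=2.
Therefore p is split.

split


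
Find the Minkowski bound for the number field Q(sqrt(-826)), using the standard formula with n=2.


d = -826, d mod 4 = 2, so disc(K) = 4d = -3304; |disc(K)| = 3304
Imaginary quadratic field, so n = 2, s = r2 = 1, r1 = 0
M = (n!/n^n) * (4/pi)^s * sqrt(|disc(K)|) = (2!/2^2) * (4/pi)^1 * sqrt(3304)
= 0.5 * 1.273240 * 57.480431
= 36.5932

36.5932


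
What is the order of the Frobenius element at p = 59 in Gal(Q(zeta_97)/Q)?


The Frobenius at p in Gal(Q(zeta_n)/Q) = (Z/nZ)* is the class of p, so its order is ord_97(59), the smallest k >= 1 with 59^k = 1 mod 97.
n = 97 = 97, phi(97) = 96; the order divides phi(n).
Divisors of 96: 1, 2, 3, 4, 6, 8, 12, 16, 24, 32, 48, 96
Repeated squaring mod 97: 59^1 = 59, 59^2 = 86, 59^4 = 24, 59^8 = 91, 59^16 = 36, 59^32 = 35, 59^64 = 61
Test divisors in increasing order:
  k=1: 59^1 = 59 mod 97
  k=2: 59^2 = 86 mod 97
  k=3: 59^3 = 86 * 59 = 30 mod 97
  k=4: 59^4 = 24 mod 97
  k=6: 59^6 = 24 * 86 = 27 mod 97
  k=8: 59^8 = 91 mod 97
  k=12: 59^12 = 91 * 24 = 50 mod 97
  k=16: 59^16 = 36 mod 97
  k=24: 59^24 = 36 * 91 = 75 mod 97
  k=32: 59^32 = 35 mod 97
  k=48: 59^48 = 35 * 36 = 96 mod 97
  k=96: 59^96 = 61 * 35 = 1 mod 97  <- first divisor giving 1
Order = 96

96


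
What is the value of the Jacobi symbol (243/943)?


Compute (243/943) via quadratic reciprocity:
  reciprocity: (243/943) -> -(943/243)
  reduce: (214/243)
  pull out 2: (2/243) = -1  (since 243 mod 8 = 3)
  reciprocity: (107/243) -> -(243/107)
  reduce: (29/107)
  reciprocity: (29/107) -> +(107/29)
  reduce: (20/29)
  pull out 2: (2/29) = -1  (since 29 mod 8 = 5)
  pull out 2: (2/29) = -1  (since 29 mod 8 = 5)
  reciprocity: (5/29) -> +(29/5)
  reduce: (4/5)
  pull out 2: (2/5) = -1  (since 5 mod 8 = 5)
  pull out 2: (2/5) = -1  (since 5 mod 8 = 5)
  (1/5) = 1
Product of signs = -1

-1


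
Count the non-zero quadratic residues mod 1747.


For prime p, the number of non-zero quadratic residues is (p-1)/2.
= (1747-1)/2
= 873

873


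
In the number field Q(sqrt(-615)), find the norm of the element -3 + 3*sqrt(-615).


N(a + b*sqrt(d)) = a^2 - d*b^2
= (-3)^2 - (-615)*(3)^2
= 9 + 5535
= 5544

5544


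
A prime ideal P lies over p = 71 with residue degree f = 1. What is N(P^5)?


N(P^a) = p^(a*f)
= 71^(5*1)
= 71^5
= 1804229351

1804229351


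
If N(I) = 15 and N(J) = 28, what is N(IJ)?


N(IJ) = N(I) * N(J)
= 15 * 28
= 420

420


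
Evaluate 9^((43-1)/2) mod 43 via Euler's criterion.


p = 43 is prime and the exponent is (p-1)/2 = 21, so by Euler's criterion 9^21 = (9/43) = +1 or -1 mod 43.
Compute by square-and-multiply:
  21 = 16 + 4 + 1 (binary 10101)
  Repeated squaring mod 43: 9^1 = 9, 9^2 = 38, 9^4 = 25, 9^8 = 23, 9^16 = 13
  9^21 = 9^16 * 9^4 * 9^1 = 13 * 25 * 9 mod 43
    13 * 25 = 325 = 24 mod 43
    24 * 9 = 216 = 1 mod 43
  9^21 = 1 mod 43
Result 1: 9 is a quadratic residue mod 43.
9^21 mod 43 = 1

1


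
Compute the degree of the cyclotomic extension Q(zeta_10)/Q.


The degree equals Euler's totient phi(10).
10 = 2 * 5
phi(10) = 4

4


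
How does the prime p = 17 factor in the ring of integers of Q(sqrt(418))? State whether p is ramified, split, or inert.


K = Q(sqrt(418)). Since d mod 4 = 2, disc(K) = 1672.
Check p | disc: 1672 mod 17 = 6.
p does not divide disc. Compute Legendre symbol (d/p):
10^((17-1)/2) mod 17 = -1
(d/p) = -1, so p is inert: (p) stays prime with e=1, f=2, g=1.
Therefore p is inert.

inert


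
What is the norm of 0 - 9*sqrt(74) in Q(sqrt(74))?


N(a + b*sqrt(d)) = a^2 - d*b^2
= (0)^2 - (74)*(-9)^2
= 0 - 5994
= -5994

-5994


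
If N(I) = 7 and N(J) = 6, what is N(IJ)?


N(IJ) = N(I) * N(J)
= 7 * 6
= 42

42


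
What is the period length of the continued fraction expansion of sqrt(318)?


Run the CF algorithm for sqrt(318).
a_0 = floor(sqrt(318)) = 17; set m_0=0, q_0=1.
Recurrence: m' = q*a - m,  q' = (d - m'^2)/q,  a' = floor((a_0 + m')/q').
  step 1: m=17, q=29, a=1
  step 2: m=12, q=6, a=4
  step 3: m=12, q=29, a=1
  step 4: m=17, q=1, a=34
a_4 = 2*a_0 = 34, so the period closes here.
sqrt(318) = [17; 1, 4, 1, 34]
Period length = 4

4


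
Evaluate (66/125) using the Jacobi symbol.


Compute (66/125) via quadratic reciprocity:
  pull out 2: (2/125) = -1  (since 125 mod 8 = 5)
  reciprocity: (33/125) -> +(125/33)
  reduce: (26/33)
  pull out 2: (2/33) = +1  (since 33 mod 8 = 1)
  reciprocity: (13/33) -> +(33/13)
  reduce: (7/13)
  reciprocity: (7/13) -> +(13/7)
  reduce: (6/7)
  pull out 2: (2/7) = +1  (since 7 mod 8 = 7)
  reciprocity: (3/7) -> -(7/3)
  reduce: (1/3)
  (1/3) = 1
Product of signs = 1

1


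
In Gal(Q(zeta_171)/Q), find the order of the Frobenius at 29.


The Frobenius at p in Gal(Q(zeta_n)/Q) = (Z/nZ)* is the class of p, so its order is ord_171(29), the smallest k >= 1 with 29^k = 1 mod 171.
n = 171 = 3^2 * 19, phi(171) = 108; the order divides phi(n).
Divisors of 108: 1, 2, 3, 4, 6, 9, 12, 18, 27, 36, 54, 108
Repeated squaring mod 171: 29^1 = 29, 29^2 = 157, 29^4 = 25, 29^8 = 112, 29^16 = 61, 29^32 = 130, 29^64 = 142
Test divisors in increasing order:
  k=1: 29^1 = 29 mod 171
  k=2: 29^2 = 157 mod 171
  k=3: 29^3 = 157 * 29 = 107 mod 171
  k=4: 29^4 = 25 mod 171
  k=6: 29^6 = 25 * 157 = 163 mod 171
  k=9: 29^9 = 112 * 29 = 170 mod 171
  k=12: 29^12 = 112 * 25 = 64 mod 171
  k=18: 29^18 = 61 * 157 = 1 mod 171  <- first divisor giving 1
Order = 18

18


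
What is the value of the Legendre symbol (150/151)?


p = 151 is prime, so compute (150/151) with the reciprocity algorithm (Jacobi-symbol steps: pull out 2s via (2/n), flip via reciprocity, reduce):
  pull out 2: (2/151) = +1  (since 151 mod 8 = 7)
  reciprocity: (75/151) -> -(151/75)
  reduce: (1/75)
  (1/75) = 1
Product of signs = -1
(150/151) = -1

-1


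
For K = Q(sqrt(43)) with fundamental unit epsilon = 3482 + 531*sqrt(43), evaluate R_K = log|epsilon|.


epsilon = 3482 + 531*sqrt(43)
= 6963.9999
R = ln(6963.9999)
= 8.8485

8.8485


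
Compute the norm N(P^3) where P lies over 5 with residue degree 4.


N(P^a) = p^(a*f)
= 5^(3*4)
= 5^12
= 244140625

244140625


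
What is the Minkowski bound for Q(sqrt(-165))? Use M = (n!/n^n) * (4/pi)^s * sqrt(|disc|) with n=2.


d = -165, d mod 4 = 3, so disc(K) = 4d = -660; |disc(K)| = 660
Imaginary quadratic field, so n = 2, s = r2 = 1, r1 = 0
M = (n!/n^n) * (4/pi)^s * sqrt(|disc(K)|) = (2!/2^2) * (4/pi)^1 * sqrt(660)
= 0.5 * 1.273240 * 25.690465
= 16.3551

16.3551


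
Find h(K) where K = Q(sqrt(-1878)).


K = Q(sqrt(-1878)). d mod 4 = 2, so D = disc(K) = 4d = -7512
h(K) equals the number of primitive reduced positive-definite forms (a, b, c) = a*x^2 + b*x*y + c*y^2 with b^2 - 4ac = D,
where reduced means |b| <= a <= c, with b >= 0 whenever |b| = a or a = c, and primitive means gcd(a, b, c) = 1.
Reduced forces 3a^2 <= |D| = 7512, so 1 <= a <= 50; b must have the parity of D, and c = (b^2 - D)/(4a) must be an integer >= a.
Enumerate a = 1..50, b in [-a, a]:
  a=1: (1, 0, 1878)  [1]
  a=2: (2, 0, 939)  [1]
  a=3: (3, 0, 626)  [1]
  a=4..5: none
  a=6: (6, 0, 313)  [1]
  a=7..10: none
  a=11: (11, -10, 173), (11, 10, 173)  [2]
  a=12..16: none
  a=17: (17, -6, 111), (17, 6, 111)  [2]
  a=18..21: none
  a=22: (22, -12, 87), (22, 12, 87)  [2]
  a=23: (23, -20, 86), (23, 20, 86)  [2]
  a=24..28: none
  a=29: (29, -12, 66), (29, 12, 66)  [2]
  a=30..32: none
  a=33: (33, -12, 58), (33, 12, 58)  [2]
  a=34: (34, -28, 61), (34, 28, 61)  [2]
  a=35..36: none
  a=37: (37, -6, 51), (37, 6, 51)  [2]
  a=38..40: none
  a=41: (41, -14, 47), (41, 14, 47)  [2]
  a=42: none
  a=43: (43, -20, 46), (43, 20, 46)  [2]
  a=44..50: none
Total reduced forms: 1 + 1 + 1 + 1 + 2 + 2 + 2 + 2 + 2 + 2 + 2 + 2 + 2 + 2 = 24
h = 24

24


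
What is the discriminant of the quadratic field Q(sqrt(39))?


For K = Q(sqrt(d)) with d squarefree: disc(K) = d if d = 1 mod 4, and disc(K) = 4d if d = 2 or 3 mod 4.
Here d = 39, and d mod 4 = 3.
d = 3 mod 4, not 1 (O_K = Z[sqrt(d)]), so disc(K) = 4d = 4 * (39) = 156

156


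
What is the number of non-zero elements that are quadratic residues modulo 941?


For prime p, the number of non-zero quadratic residues is (p-1)/2.
= (941-1)/2
= 470

470


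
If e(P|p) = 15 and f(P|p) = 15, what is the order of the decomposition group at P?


|D_P| = e * f
= 15 * 15
= 225

225


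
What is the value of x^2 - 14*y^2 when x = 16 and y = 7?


x^2 - d*y^2
= 16^2 - 14*7^2
= 256 - 686
= -430

-430


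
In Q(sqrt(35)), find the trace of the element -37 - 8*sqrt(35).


Tr(a + b*sqrt(d)) = (a + b*sqrt(d)) + (a - b*sqrt(d)) = 2a
= 2 * (-37)
= -74

-74


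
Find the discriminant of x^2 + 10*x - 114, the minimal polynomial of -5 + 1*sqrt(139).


The element -5 + 1*sqrt(139) has minimal polynomial:
x^2 + 10*x - 114
Discriminant = (10)^2 - 4*(-114)
= 100 + 456
= 556

556


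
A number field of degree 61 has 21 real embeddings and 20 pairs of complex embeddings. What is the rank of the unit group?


By Dirichlet's unit theorem:
rank = r1 + r2 - 1
= 21 + 20 - 1
= 40

40


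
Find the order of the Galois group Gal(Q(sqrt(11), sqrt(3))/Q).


The 2 square roots of distinct primes are multiplicatively independent over Q,
so [K:Q] = 2^2 and Gal(K/Q) is isomorphic to (Z/2Z)^2.
|Gal| = 2^2 = 4

4


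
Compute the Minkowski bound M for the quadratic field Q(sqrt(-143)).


d = -143, d mod 4 = 1, so disc(K) = d = -143; |disc(K)| = 143
Imaginary quadratic field, so n = 2, s = r2 = 1, r1 = 0
M = (n!/n^n) * (4/pi)^s * sqrt(|disc(K)|) = (2!/2^2) * (4/pi)^1 * sqrt(143)
= 0.5 * 1.273240 * 11.958261
= 7.6129

7.6129


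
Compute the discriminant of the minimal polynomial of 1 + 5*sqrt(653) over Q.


The element 1 + 5*sqrt(653) has minimal polynomial:
x^2 - 2*x - 16324
Discriminant = (-2)^2 - 4*(-16324)
= 4 + 65296
= 65300

65300


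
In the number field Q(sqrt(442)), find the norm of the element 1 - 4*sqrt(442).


N(a + b*sqrt(d)) = a^2 - d*b^2
= (1)^2 - (442)*(-4)^2
= 1 - 7072
= -7071

-7071


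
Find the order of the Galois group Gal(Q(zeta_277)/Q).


|Gal(Q(zeta_277)/Q)| = phi(277)
= 276

276


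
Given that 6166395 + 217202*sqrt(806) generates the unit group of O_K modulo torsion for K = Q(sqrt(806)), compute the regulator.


epsilon = 6166395 + 217202*sqrt(806)
= 1.2333e+07
R = ln(1.2333e+07)
= 16.3278

16.3278


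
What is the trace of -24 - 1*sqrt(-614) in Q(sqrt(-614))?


Tr(a + b*sqrt(d)) = (a + b*sqrt(d)) + (a - b*sqrt(d)) = 2a
= 2 * (-24)
= -48

-48


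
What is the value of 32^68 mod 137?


p = 137 is prime and the exponent is (p-1)/2 = 68, so by Euler's criterion 32^68 = (32/137) = +1 or -1 mod 137.
Compute by square-and-multiply:
  68 = 64 + 4 (binary 1000100)
  Repeated squaring mod 137: 32^1 = 32, 32^2 = 65, 32^4 = 115, 32^8 = 73, 32^16 = 123, 32^32 = 59, 32^64 = 56
  32^68 = 32^64 * 32^4 = 56 * 115 mod 137
    56 * 115 = 6440 = 1 mod 137
  32^68 = 1 mod 137
Result 1: 32 is a quadratic residue mod 137.
32^68 mod 137 = 1

1


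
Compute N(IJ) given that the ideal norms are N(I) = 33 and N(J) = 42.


N(IJ) = N(I) * N(J)
= 33 * 42
= 1386

1386


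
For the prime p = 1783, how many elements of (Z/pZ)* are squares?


For prime p, the number of non-zero quadratic residues is (p-1)/2.
= (1783-1)/2
= 891

891


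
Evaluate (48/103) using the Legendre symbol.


p = 103 is prime, so compute (48/103) with the reciprocity algorithm (Jacobi-symbol steps: pull out 2s via (2/n), flip via reciprocity, reduce):
  pull out 2: (2/103) = +1  (since 103 mod 8 = 7)
  pull out 2: (2/103) = +1  (since 103 mod 8 = 7)
  pull out 2: (2/103) = +1  (since 103 mod 8 = 7)
  pull out 2: (2/103) = +1  (since 103 mod 8 = 7)
  reciprocity: (3/103) -> -(103/3)
  reduce: (1/3)
  (1/3) = 1
Product of signs = -1
(48/103) = -1

-1


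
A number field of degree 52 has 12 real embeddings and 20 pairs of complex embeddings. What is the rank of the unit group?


By Dirichlet's unit theorem:
rank = r1 + r2 - 1
= 12 + 20 - 1
= 31

31


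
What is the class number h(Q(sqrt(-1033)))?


K = Q(sqrt(-1033)). d mod 4 = 3, so D = disc(K) = 4d = -4132
h(K) equals the number of primitive reduced positive-definite forms (a, b, c) = a*x^2 + b*x*y + c*y^2 with b^2 - 4ac = D,
where reduced means |b| <= a <= c, with b >= 0 whenever |b| = a or a = c, and primitive means gcd(a, b, c) = 1.
Reduced forces 3a^2 <= |D| = 4132, so 1 <= a <= 37; b must have the parity of D, and c = (b^2 - D)/(4a) must be an integer >= a.
Enumerate a = 1..37, b in [-a, a]:
  a=1: (1, 0, 1033)  [1]
  a=2: (2, 2, 517)  [1]
  a=3..10: none
  a=11: (11, -2, 94), (11, 2, 94)  [2]
  a=12..16: none
  a=17: (17, -4, 61), (17, 4, 61)  [2]
  a=18..21: none
  a=22: (22, -2, 47), (22, 2, 47)  [2]
  a=23: (23, -10, 46), (23, 10, 46)  [2]
  a=24..33: none
  a=34: (34, -30, 37), (34, 30, 37)  [2]
  a=35..37: none
Total reduced forms: 1 + 1 + 2 + 2 + 2 + 2 + 2 = 12
h = 12

12


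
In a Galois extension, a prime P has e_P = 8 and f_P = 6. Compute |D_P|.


|D_P| = e * f
= 8 * 6
= 48

48


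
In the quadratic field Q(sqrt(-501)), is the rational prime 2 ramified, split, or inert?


K = Q(sqrt(-501)). Since d mod 4 = 3, disc(K) = -2004.
Check p | disc: -2004 mod 2 = 0.
p divides disc, so p ramifies: (p) = P^2 with e=2, f=1, g=1.
Therefore p is ramified.

ramified


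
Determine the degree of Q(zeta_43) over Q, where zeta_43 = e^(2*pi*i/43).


The degree equals Euler's totient phi(43).
43 = 43
phi(43) = 42

42


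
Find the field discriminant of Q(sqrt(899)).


For K = Q(sqrt(d)) with d squarefree: disc(K) = d if d = 1 mod 4, and disc(K) = 4d if d = 2 or 3 mod 4.
Here d = 899, and d mod 4 = 3.
d = 3 mod 4, not 1 (O_K = Z[sqrt(d)]), so disc(K) = 4d = 4 * (899) = 3596

3596


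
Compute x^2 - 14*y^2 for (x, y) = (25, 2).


x^2 - d*y^2
= 25^2 - 14*2^2
= 625 - 56
= 569

569


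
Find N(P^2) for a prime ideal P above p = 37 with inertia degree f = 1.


N(P^a) = p^(a*f)
= 37^(2*1)
= 37^2
= 1369

1369


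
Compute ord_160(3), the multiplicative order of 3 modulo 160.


We want ord_160(3), the smallest k >= 1 with 3^k = 1 mod 160.
n = 160 = 2^5 * 5, phi(160) = 64; the order divides phi(n).
Divisors of 64: 1, 2, 4, 8, 16, 32, 64
Repeated squaring mod 160: 3^1 = 3, 3^2 = 9, 3^4 = 81, 3^8 = 1, 3^16 = 1, 3^32 = 1, 3^64 = 1
Test divisors in increasing order:
  k=1: 3^1 = 3 mod 160
  k=2: 3^2 = 9 mod 160
  k=4: 3^4 = 81 mod 160
  k=8: 3^8 = 1 mod 160  <- first divisor giving 1
Order = 8

8


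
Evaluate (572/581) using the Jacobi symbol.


Compute (572/581) via quadratic reciprocity:
  pull out 2: (2/581) = -1  (since 581 mod 8 = 5)
  pull out 2: (2/581) = -1  (since 581 mod 8 = 5)
  reciprocity: (143/581) -> +(581/143)
  reduce: (9/143)
  reciprocity: (9/143) -> +(143/9)
  reduce: (8/9)
  pull out 2: (2/9) = +1  (since 9 mod 8 = 1)
  pull out 2: (2/9) = +1  (since 9 mod 8 = 1)
  pull out 2: (2/9) = +1  (since 9 mod 8 = 1)
  (1/9) = 1
Product of signs = 1

1


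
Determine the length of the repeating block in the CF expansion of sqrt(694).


Run the CF algorithm for sqrt(694).
a_0 = floor(sqrt(694)) = 26; set m_0=0, q_0=1.
Recurrence: m' = q*a - m,  q' = (d - m'^2)/q,  a' = floor((a_0 + m')/q').
  step 1: m=26, q=18, a=2
  step 2: m=10, q=33, a=1
  step 3: m=23, q=5, a=9
  step 4: m=22, q=42, a=1
  step 5: m=20, q=7, a=6
  step 6: m=22, q=30, a=1
  step 7: m=8, q=21, a=1
  step 8: m=13, q=25, a=1
  step 9: m=12, q=22, a=1
  step 10: m=10, q=27, a=1
  step 11: m=17, q=15, a=2
  step 12: m=13, q=35, a=1
  step 13: m=22, q=6, a=8
  step 14: m=26, q=3, a=17
  step 15: m=25, q=23, a=2
  step 16: m=21, q=11, a=4
  step 17: m=23, q=15, a=3
  step 18: m=22, q=14, a=3
  step 19: m=20, q=21, a=2
  step 20: m=22, q=10, a=4
  step 21: m=18, q=37, a=1
  step 22: m=19, q=9, a=5
  step 23: m=26, q=2, a=26
  step 24: m=26, q=9, a=5
  step 25: m=19, q=37, a=1
  step 26: m=18, q=10, a=4
  step 27: m=22, q=21, a=2
  step 28: m=20, q=14, a=3
  step 29: m=22, q=15, a=3
  step 30: m=23, q=11, a=4
  step 31: m=21, q=23, a=2
  step 32: m=25, q=3, a=17
  step 33: m=26, q=6, a=8
  step 34: m=22, q=35, a=1
  step 35: m=13, q=15, a=2
  step 36: m=17, q=27, a=1
  step 37: m=10, q=22, a=1
  step 38: m=12, q=25, a=1
  step 39: m=13, q=21, a=1
  step 40: m=8, q=30, a=1
  step 41: m=22, q=7, a=6
  step 42: m=20, q=42, a=1
  step 43: m=22, q=5, a=9
  step 44: m=23, q=33, a=1
  step 45: m=10, q=18, a=2
  step 46: m=26, q=1, a=52
a_46 = 2*a_0 = 52, so the period closes here.
sqrt(694) = [26; 2, 1, 9, 1, 6, 1, 1, 1, 1, 1, 2, 1, 8, 17, 2, 4, 3, 3, 2, 4, 1, 5, 26, 5, 1, 4, 2, 3, 3, 4, 2, 17, 8, 1, 2, 1, 1, 1, 1, 1, 6, 1, 9, 1, 2, 52]
Period length = 46

46


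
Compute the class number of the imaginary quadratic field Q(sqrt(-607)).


K = Q(sqrt(-607)). d mod 4 = 1, so D = disc(K) = d = -607
h(K) equals the number of primitive reduced positive-definite forms (a, b, c) = a*x^2 + b*x*y + c*y^2 with b^2 - 4ac = D,
where reduced means |b| <= a <= c, with b >= 0 whenever |b| = a or a = c, and primitive means gcd(a, b, c) = 1.
Reduced forces 3a^2 <= |D| = 607, so 1 <= a <= 14; b must have the parity of D, and c = (b^2 - D)/(4a) must be an integer >= a.
Enumerate a = 1..14, b in [-a, a]:
  a=1: (1, 1, 152)  [1]
  a=2: (2, -1, 76), (2, 1, 76)  [2]
  a=3: none
  a=4: (4, -1, 38), (4, 1, 38)  [2]
  a=5..6: none
  a=7: (7, -3, 22), (7, 3, 22)  [2]
  a=8: (8, -1, 19), (8, 1, 19)  [2]
  a=9..10: none
  a=11: (11, -3, 14), (11, 3, 14)  [2]
  a=12: none
  a=13: (13, -11, 14), (13, 11, 14)  [2]
  a=14: none
Total reduced forms: 1 + 2 + 2 + 2 + 2 + 2 + 2 = 13
h = 13

13


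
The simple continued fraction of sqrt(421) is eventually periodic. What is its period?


Run the CF algorithm for sqrt(421).
a_0 = floor(sqrt(421)) = 20; set m_0=0, q_0=1.
Recurrence: m' = q*a - m,  q' = (d - m'^2)/q,  a' = floor((a_0 + m')/q').
  step 1: m=20, q=21, a=1
  step 2: m=1, q=20, a=1
  step 3: m=19, q=3, a=13
  step 4: m=20, q=7, a=5
  step 5: m=15, q=28, a=1
  step 6: m=13, q=9, a=3
  step 7: m=14, q=25, a=1
  step 8: m=11, q=12, a=2
  step 9: m=13, q=21, a=1
  step 10: m=8, q=17, a=1
  step 11: m=9, q=20, a=1
  step 12: m=11, q=15, a=2
  step 13: m=19, q=4, a=9
  step 14: m=17, q=33, a=1
  step 15: m=16, q=5, a=7
  step 16: m=19, q=12, a=3
  step 17: m=17, q=11, a=3
  step 18: m=16, q=15, a=2
  step 19: m=14, q=15, a=2
  step 20: m=16, q=11, a=3
  step 21: m=17, q=12, a=3
  step 22: m=19, q=5, a=7
  step 23: m=16, q=33, a=1
  step 24: m=17, q=4, a=9
  step 25: m=19, q=15, a=2
  step 26: m=11, q=20, a=1
  step 27: m=9, q=17, a=1
  step 28: m=8, q=21, a=1
  step 29: m=13, q=12, a=2
  step 30: m=11, q=25, a=1
  step 31: m=14, q=9, a=3
  step 32: m=13, q=28, a=1
  step 33: m=15, q=7, a=5
  step 34: m=20, q=3, a=13
  step 35: m=19, q=20, a=1
  step 36: m=1, q=21, a=1
  step 37: m=20, q=1, a=40
a_37 = 2*a_0 = 40, so the period closes here.
sqrt(421) = [20; 1, 1, 13, 5, 1, 3, 1, 2, 1, 1, 1, 2, 9, 1, 7, 3, 3, 2, 2, 3, 3, 7, 1, 9, 2, 1, 1, 1, 2, 1, 3, 1, 5, 13, 1, 1, 40]
Period length = 37

37


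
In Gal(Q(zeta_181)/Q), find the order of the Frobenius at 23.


The Frobenius at p in Gal(Q(zeta_n)/Q) = (Z/nZ)* is the class of p, so its order is ord_181(23), the smallest k >= 1 with 23^k = 1 mod 181.
n = 181 = 181, phi(181) = 180; the order divides phi(n).
Divisors of 180: 1, 2, 3, 4, 5, 6, 9, 10, 12, 15, 18, 20, 30, 36, 45, 60, 90, 180
Repeated squaring mod 181: 23^1 = 23, 23^2 = 167, 23^4 = 15, 23^8 = 44, 23^16 = 126, 23^32 = 129, 23^64 = 170, 23^128 = 121
Test divisors in increasing order:
  k=1: 23^1 = 23 mod 181
  k=2: 23^2 = 167 mod 181
  k=3: 23^3 = 167 * 23 = 40 mod 181
  k=4: 23^4 = 15 mod 181
  k=5: 23^5 = 15 * 23 = 164 mod 181
  k=6: 23^6 = 15 * 167 = 152 mod 181
  k=9: 23^9 = 44 * 23 = 107 mod 181
  k=10: 23^10 = 44 * 167 = 108 mod 181
  k=12: 23^12 = 44 * 15 = 117 mod 181
  k=15: 23^15 = 44 * 15 * 167 * 23 = 155 mod 181
  k=18: 23^18 = 126 * 167 = 46 mod 181
  k=20: 23^20 = 126 * 15 = 80 mod 181
  k=30: 23^30 = 126 * 44 * 15 * 167 = 133 mod 181
  k=36: 23^36 = 129 * 15 = 125 mod 181
  k=45: 23^45 = 129 * 44 * 15 * 23 = 162 mod 181
  k=60: 23^60 = 129 * 126 * 44 * 15 = 132 mod 181
  k=90: 23^90 = 170 * 126 * 44 * 167 = 180 mod 181
  k=180: 23^180 = 121 * 129 * 126 * 15 = 1 mod 181  <- first divisor giving 1
Order = 180

180


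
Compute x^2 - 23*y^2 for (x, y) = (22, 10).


x^2 - d*y^2
= 22^2 - 23*10^2
= 484 - 2300
= -1816

-1816


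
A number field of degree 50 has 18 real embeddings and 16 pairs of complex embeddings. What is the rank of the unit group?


By Dirichlet's unit theorem:
rank = r1 + r2 - 1
= 18 + 16 - 1
= 33

33


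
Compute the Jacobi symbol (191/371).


Compute (191/371) via quadratic reciprocity:
  reciprocity: (191/371) -> -(371/191)
  reduce: (180/191)
  pull out 2: (2/191) = +1  (since 191 mod 8 = 7)
  pull out 2: (2/191) = +1  (since 191 mod 8 = 7)
  reciprocity: (45/191) -> +(191/45)
  reduce: (11/45)
  reciprocity: (11/45) -> +(45/11)
  reduce: (1/11)
  (1/11) = 1
Product of signs = -1

-1


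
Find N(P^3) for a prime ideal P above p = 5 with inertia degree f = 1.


N(P^a) = p^(a*f)
= 5^(3*1)
= 5^3
= 125

125


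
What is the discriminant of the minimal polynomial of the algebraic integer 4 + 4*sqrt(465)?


The element 4 + 4*sqrt(465) has minimal polynomial:
x^2 - 8*x - 7424
Discriminant = (-8)^2 - 4*(-7424)
= 64 + 29696
= 29760

29760


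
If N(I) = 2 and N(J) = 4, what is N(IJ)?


N(IJ) = N(I) * N(J)
= 2 * 4
= 8

8


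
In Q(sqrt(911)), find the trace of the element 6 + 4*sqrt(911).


Tr(a + b*sqrt(d)) = (a + b*sqrt(d)) + (a - b*sqrt(d)) = 2a
= 2 * (6)
= 12

12


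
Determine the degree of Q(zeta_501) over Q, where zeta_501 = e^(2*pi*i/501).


The degree equals Euler's totient phi(501).
501 = 3 * 167
phi(501) = 332

332


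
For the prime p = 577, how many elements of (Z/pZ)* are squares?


For prime p, the number of non-zero quadratic residues is (p-1)/2.
= (577-1)/2
= 288

288


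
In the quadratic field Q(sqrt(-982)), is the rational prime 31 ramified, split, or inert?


K = Q(sqrt(-982)). Since d mod 4 = 2, disc(K) = -3928.
Check p | disc: -3928 mod 31 = 9.
p does not divide disc. Compute Legendre symbol (d/p):
10^((31-1)/2) mod 31 = 1
(d/p) = 1, so p splits: (p) = P*P' with e=1, f=1, g=2.
Therefore p is split.

split


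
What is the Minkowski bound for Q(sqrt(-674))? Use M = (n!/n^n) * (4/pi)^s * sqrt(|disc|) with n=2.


d = -674, d mod 4 = 2, so disc(K) = 4d = -2696; |disc(K)| = 2696
Imaginary quadratic field, so n = 2, s = r2 = 1, r1 = 0
M = (n!/n^n) * (4/pi)^s * sqrt(|disc(K)|) = (2!/2^2) * (4/pi)^1 * sqrt(2696)
= 0.5 * 1.273240 * 51.923020
= 33.0552

33.0552


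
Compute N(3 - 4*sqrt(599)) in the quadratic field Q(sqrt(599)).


N(a + b*sqrt(d)) = a^2 - d*b^2
= (3)^2 - (599)*(-4)^2
= 9 - 9584
= -9575

-9575


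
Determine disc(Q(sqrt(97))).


For K = Q(sqrt(d)) with d squarefree: disc(K) = d if d = 1 mod 4, and disc(K) = 4d if d = 2 or 3 mod 4.
Here d = 97, and d mod 4 = 1.
d = 1 mod 4 (O_K = Z[(1+sqrt(d))/2]), so disc(K) = d = 97

97


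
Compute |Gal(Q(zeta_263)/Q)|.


|Gal(Q(zeta_263)/Q)| = phi(263)
= 262

262


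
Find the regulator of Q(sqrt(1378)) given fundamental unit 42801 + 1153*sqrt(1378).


epsilon = 42801 + 1153*sqrt(1378)
= 85602.0000
R = ln(85602.0000)
= 11.3575

11.3575


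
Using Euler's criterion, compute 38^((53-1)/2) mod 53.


p = 53 is prime and the exponent is (p-1)/2 = 26, so by Euler's criterion 38^26 = (38/53) = +1 or -1 mod 53.
Compute by square-and-multiply:
  26 = 16 + 8 + 2 (binary 11010)
  Repeated squaring mod 53: 38^1 = 38, 38^2 = 13, 38^4 = 10, 38^8 = 47, 38^16 = 36
  38^26 = 38^16 * 38^8 * 38^2 = 36 * 47 * 13 mod 53
    36 * 47 = 1692 = 49 mod 53
    49 * 13 = 637 = 1 mod 53
  38^26 = 1 mod 53
Result 1: 38 is a quadratic residue mod 53.
38^26 mod 53 = 1

1


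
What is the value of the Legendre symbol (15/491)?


p = 491 is prime, so compute (15/491) with the reciprocity algorithm (Jacobi-symbol steps: pull out 2s via (2/n), flip via reciprocity, reduce):
  reciprocity: (15/491) -> -(491/15)
  reduce: (11/15)
  reciprocity: (11/15) -> -(15/11)
  reduce: (4/11)
  pull out 2: (2/11) = -1  (since 11 mod 8 = 3)
  pull out 2: (2/11) = -1  (since 11 mod 8 = 3)
  (1/11) = 1
Product of signs = 1
(15/491) = 1

1


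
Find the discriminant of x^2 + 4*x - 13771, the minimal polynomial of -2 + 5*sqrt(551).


The element -2 + 5*sqrt(551) has minimal polynomial:
x^2 + 4*x - 13771
Discriminant = (4)^2 - 4*(-13771)
= 16 + 55084
= 55100

55100


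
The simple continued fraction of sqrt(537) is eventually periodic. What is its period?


Run the CF algorithm for sqrt(537).
a_0 = floor(sqrt(537)) = 23; set m_0=0, q_0=1.
Recurrence: m' = q*a - m,  q' = (d - m'^2)/q,  a' = floor((a_0 + m')/q').
  step 1: m=23, q=8, a=5
  step 2: m=17, q=31, a=1
  step 3: m=14, q=11, a=3
  step 4: m=19, q=16, a=2
  step 5: m=13, q=23, a=1
  step 6: m=10, q=19, a=1
  step 7: m=9, q=24, a=1
  step 8: m=15, q=13, a=2
  step 9: m=11, q=32, a=1
  step 10: m=21, q=3, a=14
  step 11: m=21, q=32, a=1
  step 12: m=11, q=13, a=2
  step 13: m=15, q=24, a=1
  step 14: m=9, q=19, a=1
  step 15: m=10, q=23, a=1
  step 16: m=13, q=16, a=2
  step 17: m=19, q=11, a=3
  step 18: m=14, q=31, a=1
  step 19: m=17, q=8, a=5
  step 20: m=23, q=1, a=46
a_20 = 2*a_0 = 46, so the period closes here.
sqrt(537) = [23; 5, 1, 3, 2, 1, 1, 1, 2, 1, 14, 1, 2, 1, 1, 1, 2, 3, 1, 5, 46]
Period length = 20

20


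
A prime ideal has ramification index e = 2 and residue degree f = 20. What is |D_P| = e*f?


|D_P| = e * f
= 2 * 20
= 40

40


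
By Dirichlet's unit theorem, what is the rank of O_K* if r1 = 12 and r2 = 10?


By Dirichlet's unit theorem:
rank = r1 + r2 - 1
= 12 + 10 - 1
= 21

21


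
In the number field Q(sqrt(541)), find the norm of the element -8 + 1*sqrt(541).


N(a + b*sqrt(d)) = a^2 - d*b^2
= (-8)^2 - (541)*(1)^2
= 64 - 541
= -477

-477


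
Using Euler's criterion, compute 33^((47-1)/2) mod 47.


p = 47 is prime and the exponent is (p-1)/2 = 23, so by Euler's criterion 33^23 = (33/47) = +1 or -1 mod 47.
Compute by square-and-multiply:
  23 = 16 + 4 + 2 + 1 (binary 10111)
  Repeated squaring mod 47: 33^1 = 33, 33^2 = 8, 33^4 = 17, 33^8 = 7, 33^16 = 2
  33^23 = 33^16 * 33^4 * 33^2 * 33^1 = 2 * 17 * 8 * 33 mod 47
    2 * 17 = 34 = 34 mod 47
    34 * 8 = 272 = 37 mod 47
    37 * 33 = 1221 = 46 mod 47
  33^23 = 46 mod 47
Result 46 = p - 1 = -1 mod 47: 33 is a quadratic non-residue mod 47. As a residue in [0, p-1] the value is 46.
33^23 mod 47 = 46

46


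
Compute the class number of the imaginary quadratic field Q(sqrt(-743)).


K = Q(sqrt(-743)). d mod 4 = 1, so D = disc(K) = d = -743
h(K) equals the number of primitive reduced positive-definite forms (a, b, c) = a*x^2 + b*x*y + c*y^2 with b^2 - 4ac = D,
where reduced means |b| <= a <= c, with b >= 0 whenever |b| = a or a = c, and primitive means gcd(a, b, c) = 1.
Reduced forces 3a^2 <= |D| = 743, so 1 <= a <= 15; b must have the parity of D, and c = (b^2 - D)/(4a) must be an integer >= a.
Enumerate a = 1..15, b in [-a, a]:
  a=1: (1, 1, 186)  [1]
  a=2: (2, -1, 93), (2, 1, 93)  [2]
  a=3: (3, -1, 62), (3, 1, 62)  [2]
  a=4: (4, -3, 47), (4, 3, 47)  [2]
  a=5: none
  a=6: (6, -5, 32), (6, -1, 31), (6, 1, 31), (6, 5, 32)  [4]
  a=7: none
  a=8: (8, -5, 24), (8, 5, 24)  [2]
  a=9: (9, -7, 22), (9, 7, 22)  [2]
  a=10: none
  a=11: (11, -7, 18), (11, 7, 18)  [2]
  a=12: (12, -11, 18), (12, -5, 16), (12, 5, 16), (12, 11, 18)  [4]
  a=13..15: none
Total reduced forms: 1 + 2 + 2 + 2 + 4 + 2 + 2 + 2 + 4 = 21
h = 21

21


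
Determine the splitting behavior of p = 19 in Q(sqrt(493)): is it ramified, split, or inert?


K = Q(sqrt(493)). Since d mod 4 = 1, disc(K) = 493.
Check p | disc: 493 mod 19 = 18.
p does not divide disc. Compute Legendre symbol (d/p):
18^((19-1)/2) mod 19 = -1
(d/p) = -1, so p is inert: (p) stays prime with e=1, f=2, g=1.
Therefore p is inert.

inert


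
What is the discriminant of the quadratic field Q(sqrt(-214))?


For K = Q(sqrt(d)) with d squarefree: disc(K) = d if d = 1 mod 4, and disc(K) = 4d if d = 2 or 3 mod 4.
Here d = -214, and d mod 4 = 2.
d = 2 mod 4, not 1 (O_K = Z[sqrt(d)]), so disc(K) = 4d = 4 * (-214) = -856

-856


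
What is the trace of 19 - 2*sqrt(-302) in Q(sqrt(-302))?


Tr(a + b*sqrt(d)) = (a + b*sqrt(d)) + (a - b*sqrt(d)) = 2a
= 2 * (19)
= 38

38


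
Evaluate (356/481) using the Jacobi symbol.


Compute (356/481) via quadratic reciprocity:
  pull out 2: (2/481) = +1  (since 481 mod 8 = 1)
  pull out 2: (2/481) = +1  (since 481 mod 8 = 1)
  reciprocity: (89/481) -> +(481/89)
  reduce: (36/89)
  pull out 2: (2/89) = +1  (since 89 mod 8 = 1)
  pull out 2: (2/89) = +1  (since 89 mod 8 = 1)
  reciprocity: (9/89) -> +(89/9)
  reduce: (8/9)
  pull out 2: (2/9) = +1  (since 9 mod 8 = 1)
  pull out 2: (2/9) = +1  (since 9 mod 8 = 1)
  pull out 2: (2/9) = +1  (since 9 mod 8 = 1)
  (1/9) = 1
Product of signs = 1

1


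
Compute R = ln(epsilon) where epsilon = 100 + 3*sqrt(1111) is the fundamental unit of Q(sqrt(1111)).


epsilon = 100 + 3*sqrt(1111)
= 199.9950
R = ln(199.9950)
= 5.2983

5.2983


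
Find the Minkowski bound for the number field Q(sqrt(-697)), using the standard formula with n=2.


d = -697, d mod 4 = 3, so disc(K) = 4d = -2788; |disc(K)| = 2788
Imaginary quadratic field, so n = 2, s = r2 = 1, r1 = 0
M = (n!/n^n) * (4/pi)^s * sqrt(|disc(K)|) = (2!/2^2) * (4/pi)^1 * sqrt(2788)
= 0.5 * 1.273240 * 52.801515
= 33.6145

33.6145


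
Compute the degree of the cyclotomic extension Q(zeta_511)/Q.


The degree equals Euler's totient phi(511).
511 = 7 * 73
phi(511) = 432

432


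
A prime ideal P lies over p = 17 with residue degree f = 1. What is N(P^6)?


N(P^a) = p^(a*f)
= 17^(6*1)
= 17^6
= 24137569

24137569


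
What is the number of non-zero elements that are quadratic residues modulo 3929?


For prime p, the number of non-zero quadratic residues is (p-1)/2.
= (3929-1)/2
= 1964

1964


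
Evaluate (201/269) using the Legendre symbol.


p = 269 is prime, so compute (201/269) with the reciprocity algorithm (Jacobi-symbol steps: pull out 2s via (2/n), flip via reciprocity, reduce):
  reciprocity: (201/269) -> +(269/201)
  reduce: (68/201)
  pull out 2: (2/201) = +1  (since 201 mod 8 = 1)
  pull out 2: (2/201) = +1  (since 201 mod 8 = 1)
  reciprocity: (17/201) -> +(201/17)
  reduce: (14/17)
  pull out 2: (2/17) = +1  (since 17 mod 8 = 1)
  reciprocity: (7/17) -> +(17/7)
  reduce: (3/7)
  reciprocity: (3/7) -> -(7/3)
  reduce: (1/3)
  (1/3) = 1
Product of signs = -1
(201/269) = -1

-1


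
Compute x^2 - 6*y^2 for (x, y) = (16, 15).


x^2 - d*y^2
= 16^2 - 6*15^2
= 256 - 1350
= -1094

-1094


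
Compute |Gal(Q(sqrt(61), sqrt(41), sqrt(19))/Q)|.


The 3 square roots of distinct primes are multiplicatively independent over Q,
so [K:Q] = 2^3 and Gal(K/Q) is isomorphic to (Z/2Z)^3.
|Gal| = 2^3 = 8

8


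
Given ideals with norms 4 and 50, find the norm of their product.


N(IJ) = N(I) * N(J)
= 4 * 50
= 200

200


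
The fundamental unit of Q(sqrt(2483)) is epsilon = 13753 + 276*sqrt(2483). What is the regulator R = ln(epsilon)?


epsilon = 13753 + 276*sqrt(2483)
= 27506.0000
R = ln(27506.0000)
= 10.2222

10.2222


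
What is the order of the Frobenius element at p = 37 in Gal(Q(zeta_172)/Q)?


The Frobenius at p in Gal(Q(zeta_n)/Q) = (Z/nZ)* is the class of p, so its order is ord_172(37), the smallest k >= 1 with 37^k = 1 mod 172.
n = 172 = 2^2 * 43, phi(172) = 84; the order divides phi(n).
Divisors of 84: 1, 2, 3, 4, 6, 7, 12, 14, 21, 28, 42, 84
Repeated squaring mod 172: 37^1 = 37, 37^2 = 165, 37^4 = 49, 37^8 = 165, 37^16 = 49, 37^32 = 165, 37^64 = 49
Test divisors in increasing order:
  k=1: 37^1 = 37 mod 172
  k=2: 37^2 = 165 mod 172
  k=3: 37^3 = 165 * 37 = 85 mod 172
  k=4: 37^4 = 49 mod 172
  k=6: 37^6 = 49 * 165 = 1 mod 172  <- first divisor giving 1
Order = 6

6
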